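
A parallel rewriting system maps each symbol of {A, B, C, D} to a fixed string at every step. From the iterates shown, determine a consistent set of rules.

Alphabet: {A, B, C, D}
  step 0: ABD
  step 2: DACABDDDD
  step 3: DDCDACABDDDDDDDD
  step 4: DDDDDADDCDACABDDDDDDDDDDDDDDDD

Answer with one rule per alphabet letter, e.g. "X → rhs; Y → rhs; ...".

A->C, B->AB, C->DA, D->DD

  step 3 ⇒ step 4: DDCDACABDDDDDDDD ⇒ DD·DD·DA·DD·C·DA·C·AB·DD·DD·DD·DD·DD·DD·DD·DD
    A ↦ C
    B ↦ AB
    C ↦ DA
    D ↦ DD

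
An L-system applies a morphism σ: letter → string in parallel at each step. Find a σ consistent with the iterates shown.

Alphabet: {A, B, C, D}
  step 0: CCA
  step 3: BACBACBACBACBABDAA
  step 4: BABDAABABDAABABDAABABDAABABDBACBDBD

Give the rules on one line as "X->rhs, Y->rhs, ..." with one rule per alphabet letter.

  step 3 ⇒ step 4: BACBACBACBACBABDAA ⇒ BA·BD·AA·BA·BD·AA·BA·BD·AA·BA·BD·AA·BA·BD·BA·C·BD·BD
    A ↦ BD
    B ↦ BA
    C ↦ AA
    D ↦ C

A->BD, B->BA, C->AA, D->C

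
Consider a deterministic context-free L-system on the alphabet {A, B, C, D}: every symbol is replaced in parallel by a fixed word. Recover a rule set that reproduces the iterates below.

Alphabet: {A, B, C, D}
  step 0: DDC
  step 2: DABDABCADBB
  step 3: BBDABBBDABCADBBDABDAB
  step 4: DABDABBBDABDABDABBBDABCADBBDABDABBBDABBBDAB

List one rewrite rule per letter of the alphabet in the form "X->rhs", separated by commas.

  step 3 ⇒ step 4: BBDABBBDABCADBBDABDAB ⇒ DAB·DAB·B·B·DAB·DAB·DAB·B·B·DAB·CAD·B·B·DAB·DAB·B·B·DAB·B·B·DAB
    A ↦ B
    B ↦ DAB
    C ↦ CAD
    D ↦ B

A->B, B->DAB, C->CAD, D->B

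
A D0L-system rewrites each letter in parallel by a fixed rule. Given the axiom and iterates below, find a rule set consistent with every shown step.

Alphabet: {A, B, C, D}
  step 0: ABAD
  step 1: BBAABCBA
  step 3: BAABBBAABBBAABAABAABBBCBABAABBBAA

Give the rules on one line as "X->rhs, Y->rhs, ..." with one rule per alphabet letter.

  step 0 ⇒ step 1: ABAD ⇒ B·BAA·B·CBA
    A ↦ B
    B ↦ BAA
    D ↦ CBA
    C ↦ AD  (constrained at step 1)

A->B, B->BAA, C->AD, D->CBA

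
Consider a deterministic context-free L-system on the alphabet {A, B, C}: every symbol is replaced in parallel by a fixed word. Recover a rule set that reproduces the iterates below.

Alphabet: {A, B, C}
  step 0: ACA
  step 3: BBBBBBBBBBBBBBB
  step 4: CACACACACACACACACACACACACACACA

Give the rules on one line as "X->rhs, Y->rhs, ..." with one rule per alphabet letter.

  step 3 ⇒ step 4: BBBBBBBBBBBBBBB ⇒ CA·CA·CA·CA·CA·CA·CA·CA·CA·CA·CA·CA·CA·CA·CA
    B ↦ CA
    A ↦ BB  (constrained at step 0)
    C ↦ B  (constrained at step 0)

A->BB, B->CA, C->B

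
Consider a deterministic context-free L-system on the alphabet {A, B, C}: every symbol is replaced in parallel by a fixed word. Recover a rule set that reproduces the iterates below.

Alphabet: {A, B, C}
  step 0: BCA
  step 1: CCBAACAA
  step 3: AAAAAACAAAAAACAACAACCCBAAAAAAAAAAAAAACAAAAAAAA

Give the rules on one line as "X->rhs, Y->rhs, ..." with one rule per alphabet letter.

A->AA, B->CCB, C->AAC

  step 0 ⇒ step 1: BCA ⇒ CCB·AAC·AA
    A ↦ AA
    B ↦ CCB
    C ↦ AAC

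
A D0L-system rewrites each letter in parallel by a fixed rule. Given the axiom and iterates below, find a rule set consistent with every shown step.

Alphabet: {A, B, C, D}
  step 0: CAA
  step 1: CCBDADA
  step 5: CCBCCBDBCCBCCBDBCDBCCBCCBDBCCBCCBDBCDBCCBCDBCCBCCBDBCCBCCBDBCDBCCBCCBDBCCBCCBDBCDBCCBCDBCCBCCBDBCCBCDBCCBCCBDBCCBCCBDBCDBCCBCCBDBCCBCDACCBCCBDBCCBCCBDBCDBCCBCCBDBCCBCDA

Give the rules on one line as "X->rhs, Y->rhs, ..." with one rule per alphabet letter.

  step 0 ⇒ step 1: CAA ⇒ CCB·DA·DA
    A ↦ DA
    C ↦ CCB
    B ↦ DB  (constrained at step 1)
    D ↦ C  (constrained at step 1)

A->DA, B->DB, C->CCB, D->C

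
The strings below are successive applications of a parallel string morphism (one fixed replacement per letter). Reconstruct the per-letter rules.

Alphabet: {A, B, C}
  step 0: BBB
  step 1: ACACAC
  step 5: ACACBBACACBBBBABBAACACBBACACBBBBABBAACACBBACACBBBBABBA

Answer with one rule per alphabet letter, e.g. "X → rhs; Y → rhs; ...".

  step 0 ⇒ step 1: BBB ⇒ AC·AC·AC
    B ↦ AC
    A ↦ BB  (constrained at step 1)
    C ↦ A  (constrained at step 1)

A->BB, B->AC, C->A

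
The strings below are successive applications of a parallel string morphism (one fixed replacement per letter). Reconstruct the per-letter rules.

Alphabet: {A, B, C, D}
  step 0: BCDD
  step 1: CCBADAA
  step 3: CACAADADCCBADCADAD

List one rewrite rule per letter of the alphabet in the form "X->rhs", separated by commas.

A->C, B->CCB, C->AD, D->A

  step 0 ⇒ step 1: BCDD ⇒ CCB·AD·A·A
    B ↦ CCB
    C ↦ AD
    D ↦ A
    A ↦ C  (constrained at step 1)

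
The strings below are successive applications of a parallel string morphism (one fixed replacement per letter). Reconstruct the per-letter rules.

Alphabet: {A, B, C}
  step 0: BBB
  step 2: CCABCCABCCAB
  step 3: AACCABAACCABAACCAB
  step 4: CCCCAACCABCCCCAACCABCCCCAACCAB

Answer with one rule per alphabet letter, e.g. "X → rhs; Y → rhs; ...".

A->CC, B->AB, C->A

  step 3 ⇒ step 4: AACCABAACCABAACCAB ⇒ CC·CC·A·A·CC·AB·CC·CC·A·A·CC·AB·CC·CC·A·A·CC·AB
    A ↦ CC
    B ↦ AB
    C ↦ A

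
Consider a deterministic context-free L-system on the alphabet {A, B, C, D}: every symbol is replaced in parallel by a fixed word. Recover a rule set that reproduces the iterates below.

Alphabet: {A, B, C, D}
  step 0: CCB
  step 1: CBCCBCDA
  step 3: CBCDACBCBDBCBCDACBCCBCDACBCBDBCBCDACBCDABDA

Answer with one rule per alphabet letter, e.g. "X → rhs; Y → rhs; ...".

A->DB, B->DA, C->CBC, D->B

  step 0 ⇒ step 1: CCB ⇒ CBC·CBC·DA
    B ↦ DA
    C ↦ CBC
    A ↦ DB  (constrained at step 1)
    D ↦ B  (constrained at step 1)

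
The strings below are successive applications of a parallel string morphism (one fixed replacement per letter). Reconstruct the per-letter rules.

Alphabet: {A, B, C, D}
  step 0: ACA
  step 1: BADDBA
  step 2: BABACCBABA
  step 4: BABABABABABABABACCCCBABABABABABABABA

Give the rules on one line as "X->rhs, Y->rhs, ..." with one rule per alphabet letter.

  step 1 ⇒ step 2: BADDBA ⇒ BA·BA·C·C·BA·BA
    A ↦ BA
    B ↦ BA
    D ↦ C
  step 0 ⇒ step 1: ACA ⇒ BA·DD·BA
    C ↦ DD

A->BA, B->BA, C->DD, D->C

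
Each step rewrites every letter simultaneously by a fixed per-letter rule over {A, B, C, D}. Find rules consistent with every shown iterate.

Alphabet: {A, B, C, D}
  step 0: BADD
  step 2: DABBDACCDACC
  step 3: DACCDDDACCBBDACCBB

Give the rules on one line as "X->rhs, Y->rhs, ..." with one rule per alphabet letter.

  step 2 ⇒ step 3: DABBDACCDACC ⇒ DA·CC·D·D·DA·CC·B·B·DA·CC·B·B
    A ↦ CC
    B ↦ D
    C ↦ B
    D ↦ DA

A->CC, B->D, C->B, D->DA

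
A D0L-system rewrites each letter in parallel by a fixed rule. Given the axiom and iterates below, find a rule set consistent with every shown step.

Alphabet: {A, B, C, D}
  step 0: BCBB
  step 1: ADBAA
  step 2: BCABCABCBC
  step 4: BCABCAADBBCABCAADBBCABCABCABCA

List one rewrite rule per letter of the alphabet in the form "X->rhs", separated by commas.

A->BC, B->A, C->DB, D->ABC

  step 1 ⇒ step 2: ADBAA ⇒ BC·ABC·A·BC·BC
    A ↦ BC
    B ↦ A
    D ↦ ABC
  step 0 ⇒ step 1: BCBB ⇒ A·DB·A·A
    C ↦ DB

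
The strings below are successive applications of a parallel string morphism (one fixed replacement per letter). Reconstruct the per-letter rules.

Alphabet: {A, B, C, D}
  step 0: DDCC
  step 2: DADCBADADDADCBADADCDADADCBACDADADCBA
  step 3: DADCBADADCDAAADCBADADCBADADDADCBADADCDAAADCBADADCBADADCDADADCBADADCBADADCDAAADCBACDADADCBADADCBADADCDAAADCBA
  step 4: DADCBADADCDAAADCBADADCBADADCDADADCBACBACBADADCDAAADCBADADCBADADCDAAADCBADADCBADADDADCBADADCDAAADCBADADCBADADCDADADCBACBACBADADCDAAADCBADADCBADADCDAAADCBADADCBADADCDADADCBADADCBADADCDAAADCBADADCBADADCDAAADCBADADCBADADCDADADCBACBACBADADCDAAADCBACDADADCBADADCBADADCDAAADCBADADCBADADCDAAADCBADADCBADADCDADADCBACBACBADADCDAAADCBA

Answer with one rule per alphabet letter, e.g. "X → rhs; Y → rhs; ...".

  step 3 ⇒ step 4: DADCBADADCDAAADCBADADCBADADDADCBADADCDAAADCBADADCBADADCDADADCBADADCBADADCDAAADCBACDADADCBADADCBADADCDAAADCBA ⇒ DAD·CBA·DAD·CDA·AAD·CBA·DAD·CBA·DAD·CDA·DAD·CBA·CBA·CBA·DAD·CDA·AAD·CBA·DAD·CBA·DAD·CDA·AAD·CBA·DAD·CBA·DAD·DAD·CBA·DAD·CDA·AAD·CBA·DAD·CBA·DAD·CDA·DAD·CBA·CBA·CBA·DAD·CDA·AAD·CBA·DAD·CBA·DAD·CDA·AAD·CBA·DAD·CBA·DAD·CDA·DAD·CBA·DAD·CBA·DAD·CDA·AAD·CBA·DAD·CBA·DAD·CDA·AAD·CBA·DAD·CBA·DAD·CDA·DAD·CBA·CBA·CBA·DAD·CDA·AAD·CBA·CDA·DAD·CBA·DAD·CBA·DAD·CDA·AAD·CBA·DAD·CBA·DAD·CDA·AAD·CBA·DAD·CBA·DAD·CDA·DAD·CBA·CBA·CBA·DAD·CDA·AAD·CBA
    A ↦ CBA
    B ↦ AAD
    C ↦ CDA
    D ↦ DAD

A->CBA, B->AAD, C->CDA, D->DAD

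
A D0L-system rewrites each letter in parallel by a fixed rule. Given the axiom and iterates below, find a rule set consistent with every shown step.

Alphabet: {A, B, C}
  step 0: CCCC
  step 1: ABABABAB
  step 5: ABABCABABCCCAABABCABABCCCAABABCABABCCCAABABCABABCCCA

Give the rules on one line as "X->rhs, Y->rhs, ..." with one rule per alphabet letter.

  step 0 ⇒ step 1: CCCC ⇒ AB·AB·AB·AB
    C ↦ AB
    A ↦ C  (constrained at step 1)
    B ↦ CA  (constrained at step 1)

A->C, B->CA, C->AB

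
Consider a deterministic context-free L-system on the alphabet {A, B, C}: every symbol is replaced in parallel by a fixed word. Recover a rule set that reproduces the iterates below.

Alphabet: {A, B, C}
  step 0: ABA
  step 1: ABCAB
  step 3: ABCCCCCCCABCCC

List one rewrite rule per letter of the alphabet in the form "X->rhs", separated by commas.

  step 0 ⇒ step 1: ABA ⇒ AB·C·AB
    A ↦ AB
    B ↦ C
    C ↦ CC  (constrained at step 1)

A->AB, B->C, C->CC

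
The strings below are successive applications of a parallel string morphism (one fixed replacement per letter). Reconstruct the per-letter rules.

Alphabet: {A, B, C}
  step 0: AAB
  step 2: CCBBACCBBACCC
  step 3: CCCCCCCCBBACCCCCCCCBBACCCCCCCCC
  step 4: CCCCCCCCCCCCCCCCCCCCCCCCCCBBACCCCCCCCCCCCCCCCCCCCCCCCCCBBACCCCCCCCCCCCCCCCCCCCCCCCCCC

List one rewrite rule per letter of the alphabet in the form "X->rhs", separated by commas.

  step 3 ⇒ step 4: CCCCCCCCBBACCCCCCCCBBACCCCCCCCC ⇒ CCC·CCC·CCC·CCC·CCC·CCC·CCC·CCC·C·C·BBA·CCC·CCC·CCC·CCC·CCC·CCC·CCC·CCC·C·C·BBA·CCC·CCC·CCC·CCC·CCC·CCC·CCC·CCC·CCC
    A ↦ BBA
    B ↦ C
    C ↦ CCC

A->BBA, B->C, C->CCC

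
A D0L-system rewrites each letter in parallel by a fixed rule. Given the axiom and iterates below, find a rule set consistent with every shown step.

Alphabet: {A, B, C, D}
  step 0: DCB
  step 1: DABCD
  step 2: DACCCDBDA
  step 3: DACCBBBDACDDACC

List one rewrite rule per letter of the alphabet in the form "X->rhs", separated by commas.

  step 2 ⇒ step 3: DACCCDBDA ⇒ DA·CC·B·B·B·DA·CD·DA·CC
    A ↦ CC
    B ↦ CD
    C ↦ B
    D ↦ DA

A->CC, B->CD, C->B, D->DA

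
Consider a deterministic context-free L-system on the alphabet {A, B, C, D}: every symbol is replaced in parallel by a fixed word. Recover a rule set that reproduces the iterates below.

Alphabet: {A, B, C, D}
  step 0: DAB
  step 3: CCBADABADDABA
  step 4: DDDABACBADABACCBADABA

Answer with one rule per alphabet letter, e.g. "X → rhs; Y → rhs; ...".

A->BA, B->DA, C->D, D->C

  step 3 ⇒ step 4: CCBADABADDABA ⇒ D·D·DA·BA·C·BA·DA·BA·C·C·BA·DA·BA
    A ↦ BA
    B ↦ DA
    C ↦ D
    D ↦ C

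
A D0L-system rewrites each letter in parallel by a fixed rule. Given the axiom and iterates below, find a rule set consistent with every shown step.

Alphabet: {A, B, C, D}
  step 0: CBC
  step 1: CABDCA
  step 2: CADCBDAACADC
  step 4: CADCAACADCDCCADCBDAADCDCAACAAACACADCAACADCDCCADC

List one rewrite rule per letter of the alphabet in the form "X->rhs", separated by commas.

  step 1 ⇒ step 2: CABDCA ⇒ CA·DC·BD·AA·CA·DC
    A ↦ DC
    B ↦ BD
    C ↦ CA
    D ↦ AA

A->DC, B->BD, C->CA, D->AA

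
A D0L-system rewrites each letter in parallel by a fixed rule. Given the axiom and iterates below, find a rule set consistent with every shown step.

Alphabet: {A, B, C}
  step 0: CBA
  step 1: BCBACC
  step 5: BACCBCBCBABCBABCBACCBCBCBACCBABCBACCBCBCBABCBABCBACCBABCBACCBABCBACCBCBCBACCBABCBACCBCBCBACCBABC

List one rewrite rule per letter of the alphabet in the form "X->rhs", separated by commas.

  step 0 ⇒ step 1: CBA ⇒ BC·BA·CC
    A ↦ CC
    B ↦ BA
    C ↦ BC

A->CC, B->BA, C->BC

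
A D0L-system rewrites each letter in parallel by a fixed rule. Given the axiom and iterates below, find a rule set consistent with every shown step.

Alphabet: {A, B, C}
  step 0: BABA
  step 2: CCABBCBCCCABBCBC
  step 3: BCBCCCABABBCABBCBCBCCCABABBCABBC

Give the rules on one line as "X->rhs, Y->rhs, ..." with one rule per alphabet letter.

A->CC, B->AB, C->BC

  step 2 ⇒ step 3: CCABBCBCCCABBCBC ⇒ BC·BC·CC·AB·AB·BC·AB·BC·BC·BC·CC·AB·AB·BC·AB·BC
    A ↦ CC
    B ↦ AB
    C ↦ BC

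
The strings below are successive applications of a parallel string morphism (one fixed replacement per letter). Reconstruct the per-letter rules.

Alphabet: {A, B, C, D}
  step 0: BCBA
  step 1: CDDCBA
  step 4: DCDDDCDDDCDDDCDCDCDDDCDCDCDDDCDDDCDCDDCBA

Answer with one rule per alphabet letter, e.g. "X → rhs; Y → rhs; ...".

A->BA, B->C, C->DD, D->DC

  step 0 ⇒ step 1: BCBA ⇒ C·DD·C·BA
    A ↦ BA
    B ↦ C
    C ↦ DD
    D ↦ DC  (constrained at step 1)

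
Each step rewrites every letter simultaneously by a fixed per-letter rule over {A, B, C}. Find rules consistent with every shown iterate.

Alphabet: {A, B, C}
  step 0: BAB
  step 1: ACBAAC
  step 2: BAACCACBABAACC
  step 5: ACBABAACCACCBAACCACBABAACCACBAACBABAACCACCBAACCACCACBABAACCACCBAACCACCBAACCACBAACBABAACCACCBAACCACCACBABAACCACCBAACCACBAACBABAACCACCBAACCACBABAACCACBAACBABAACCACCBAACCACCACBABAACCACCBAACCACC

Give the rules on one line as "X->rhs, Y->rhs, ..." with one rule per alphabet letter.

  step 1 ⇒ step 2: ACBAAC ⇒ BA·ACC·AC·BA·BA·ACC
    A ↦ BA
    B ↦ AC
    C ↦ ACC

A->BA, B->AC, C->ACC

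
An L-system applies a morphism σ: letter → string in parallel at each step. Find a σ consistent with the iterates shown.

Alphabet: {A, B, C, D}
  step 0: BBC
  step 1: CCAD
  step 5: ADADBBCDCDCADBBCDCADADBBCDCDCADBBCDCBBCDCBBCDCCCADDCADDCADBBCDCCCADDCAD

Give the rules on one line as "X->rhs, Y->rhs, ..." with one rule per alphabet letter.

  step 0 ⇒ step 1: BBC ⇒ C·C·AD
    B ↦ C
    C ↦ AD
    A ↦ BBC  (constrained at step 1)
    D ↦ DC  (constrained at step 1)

A->BBC, B->C, C->AD, D->DC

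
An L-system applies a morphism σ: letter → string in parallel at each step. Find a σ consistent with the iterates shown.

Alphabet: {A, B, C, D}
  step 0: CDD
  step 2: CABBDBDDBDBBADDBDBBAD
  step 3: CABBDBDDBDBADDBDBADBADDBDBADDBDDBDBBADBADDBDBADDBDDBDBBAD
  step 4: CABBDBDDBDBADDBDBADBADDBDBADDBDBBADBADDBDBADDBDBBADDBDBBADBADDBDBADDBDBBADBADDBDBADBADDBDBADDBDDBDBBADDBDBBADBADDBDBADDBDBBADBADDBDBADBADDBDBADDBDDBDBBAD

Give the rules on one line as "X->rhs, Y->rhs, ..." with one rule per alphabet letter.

  step 3 ⇒ step 4: CABBDBDDBDBADDBDBADBADDBDBADDBDDBDBBADBADDBDBADDBDDBDBBAD ⇒ CAB·B·DBD·DBD·BAD·DBD·BAD·BAD·DBD·BAD·DBD·B·BAD·BAD·DBD·BAD·DBD·B·BAD·DBD·B·BAD·BAD·DBD·BAD·DBD·B·BAD·BAD·DBD·BAD·BAD·DBD·BAD·DBD·DBD·B·BAD·DBD·B·BAD·BAD·DBD·BAD·DBD·B·BAD·BAD·DBD·BAD·BAD·DBD·BAD·DBD·DBD·B·BAD
    A ↦ B
    B ↦ DBD
    C ↦ CAB
    D ↦ BAD

A->B, B->DBD, C->CAB, D->BAD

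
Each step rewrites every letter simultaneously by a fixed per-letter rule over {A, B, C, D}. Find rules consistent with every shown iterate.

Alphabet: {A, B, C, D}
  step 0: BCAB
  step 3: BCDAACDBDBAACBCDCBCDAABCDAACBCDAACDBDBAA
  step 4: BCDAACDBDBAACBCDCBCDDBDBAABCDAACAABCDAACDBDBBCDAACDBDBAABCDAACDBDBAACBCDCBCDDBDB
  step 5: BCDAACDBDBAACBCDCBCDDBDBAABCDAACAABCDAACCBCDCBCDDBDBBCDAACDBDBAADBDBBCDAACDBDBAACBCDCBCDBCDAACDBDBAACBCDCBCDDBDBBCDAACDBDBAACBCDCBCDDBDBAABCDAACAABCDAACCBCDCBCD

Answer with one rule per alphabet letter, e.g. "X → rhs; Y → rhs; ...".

A->DB, B->BCD, C->AA, D->C

  step 4 ⇒ step 5: BCDAACDBDBAACBCDCBCDDBDBAABCDAACAABCDAACDBDBBCDAACDBDBAABCDAACDBDBAACBCDCBCDDBDB ⇒ BCD·AA·C·DB·DB·AA·C·BCD·C·BCD·DB·DB·AA·BCD·AA·C·AA·BCD·AA·C·C·BCD·C·BCD·DB·DB·BCD·AA·C·DB·DB·AA·DB·DB·BCD·AA·C·DB·DB·AA·C·BCD·C·BCD·BCD·AA·C·DB·DB·AA·C·BCD·C·BCD·DB·DB·BCD·AA·C·DB·DB·AA·C·BCD·C·BCD·DB·DB·AA·BCD·AA·C·AA·BCD·AA·C·C·BCD·C·BCD
    A ↦ DB
    B ↦ BCD
    C ↦ AA
    D ↦ C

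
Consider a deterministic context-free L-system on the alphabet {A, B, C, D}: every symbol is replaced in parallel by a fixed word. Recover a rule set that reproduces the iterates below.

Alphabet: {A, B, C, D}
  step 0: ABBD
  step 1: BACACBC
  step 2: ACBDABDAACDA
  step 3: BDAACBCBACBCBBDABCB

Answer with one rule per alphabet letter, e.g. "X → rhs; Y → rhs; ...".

A->B, B->AC, C->DA, D->BC

  step 2 ⇒ step 3: ACBDABDAACDA ⇒ B·DA·AC·BC·B·AC·BC·B·B·DA·BC·B
    A ↦ B
    B ↦ AC
    C ↦ DA
    D ↦ BC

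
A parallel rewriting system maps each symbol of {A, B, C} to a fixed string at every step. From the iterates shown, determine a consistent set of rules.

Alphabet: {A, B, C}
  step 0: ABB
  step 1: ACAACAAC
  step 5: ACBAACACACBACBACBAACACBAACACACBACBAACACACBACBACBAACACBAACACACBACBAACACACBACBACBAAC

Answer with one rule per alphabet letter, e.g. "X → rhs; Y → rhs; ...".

  step 0 ⇒ step 1: ABB ⇒ AC·AAC·AAC
    A ↦ AC
    B ↦ AAC
    C ↦ B  (constrained at step 1)

A->AC, B->AAC, C->B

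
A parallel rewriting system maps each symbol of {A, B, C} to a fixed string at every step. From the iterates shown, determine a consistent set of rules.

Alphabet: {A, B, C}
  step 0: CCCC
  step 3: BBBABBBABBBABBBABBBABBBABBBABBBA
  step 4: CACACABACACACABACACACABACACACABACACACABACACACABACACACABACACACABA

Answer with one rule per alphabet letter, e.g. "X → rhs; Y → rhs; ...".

A->BA, B->CA, C->BB

  step 3 ⇒ step 4: BBBABBBABBBABBBABBBABBBABBBABBBA ⇒ CA·CA·CA·BA·CA·CA·CA·BA·CA·CA·CA·BA·CA·CA·CA·BA·CA·CA·CA·BA·CA·CA·CA·BA·CA·CA·CA·BA·CA·CA·CA·BA
    A ↦ BA
    B ↦ CA
    C ↦ BB  (constrained at step 0)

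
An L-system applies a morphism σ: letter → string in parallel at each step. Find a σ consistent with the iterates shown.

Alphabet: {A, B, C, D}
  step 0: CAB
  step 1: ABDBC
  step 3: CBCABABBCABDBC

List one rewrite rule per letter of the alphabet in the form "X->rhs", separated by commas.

A->D, B->BC, C->AB, D->C

  step 0 ⇒ step 1: CAB ⇒ AB·D·BC
    A ↦ D
    B ↦ BC
    C ↦ AB
    D ↦ C  (constrained at step 1)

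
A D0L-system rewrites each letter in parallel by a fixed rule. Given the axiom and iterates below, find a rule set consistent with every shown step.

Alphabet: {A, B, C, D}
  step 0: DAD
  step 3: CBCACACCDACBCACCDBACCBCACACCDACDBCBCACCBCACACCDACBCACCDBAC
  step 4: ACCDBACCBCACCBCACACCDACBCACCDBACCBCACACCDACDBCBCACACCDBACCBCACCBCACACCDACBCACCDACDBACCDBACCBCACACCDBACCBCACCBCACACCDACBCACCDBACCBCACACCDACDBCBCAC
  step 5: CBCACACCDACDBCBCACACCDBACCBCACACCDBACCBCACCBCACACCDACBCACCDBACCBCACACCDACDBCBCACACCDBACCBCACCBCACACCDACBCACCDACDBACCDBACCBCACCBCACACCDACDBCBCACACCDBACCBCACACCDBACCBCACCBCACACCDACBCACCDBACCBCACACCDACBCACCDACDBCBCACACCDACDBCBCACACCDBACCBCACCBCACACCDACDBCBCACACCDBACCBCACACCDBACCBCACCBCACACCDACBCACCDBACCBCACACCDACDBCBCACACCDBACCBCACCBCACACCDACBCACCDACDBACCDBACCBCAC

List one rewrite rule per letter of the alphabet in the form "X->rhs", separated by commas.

A->CBC, B->CDB, C->AC, D->CDA

  step 4 ⇒ step 5: ACCDBACCBCACCBCACACCDACBCACCDBACCBCACACCDACDBCBCACACCDBACCBCACCBCACACCDACBCACCDACDBACCDBACCBCACACCDBACCBCACCBCACACCDACBCACCDBACCBCACACCDACDBCBCAC ⇒ CBC·AC·AC·CDA·CDB·CBC·AC·AC·CDB·AC·CBC·AC·AC·CDB·AC·CBC·AC·CBC·AC·AC·CDA·CBC·AC·CDB·AC·CBC·AC·AC·CDA·CDB·CBC·AC·AC·CDB·AC·CBC·AC·CBC·AC·AC·CDA·CBC·AC·CDA·CDB·AC·CDB·AC·CBC·AC·CBC·AC·AC·CDA·CDB·CBC·AC·AC·CDB·AC·CBC·AC·AC·CDB·AC·CBC·AC·CBC·AC·AC·CDA·CBC·AC·CDB·AC·CBC·AC·AC·CDA·CBC·AC·CDA·CDB·CBC·AC·AC·CDA·CDB·CBC·AC·AC·CDB·AC·CBC·AC·CBC·AC·AC·CDA·CDB·CBC·AC·AC·CDB·AC·CBC·AC·AC·CDB·AC·CBC·AC·CBC·AC·AC·CDA·CBC·AC·CDB·AC·CBC·AC·AC·CDA·CDB·CBC·AC·AC·CDB·AC·CBC·AC·CBC·AC·AC·CDA·CBC·AC·CDA·CDB·AC·CDB·AC·CBC·AC
    A ↦ CBC
    B ↦ CDB
    C ↦ AC
    D ↦ CDA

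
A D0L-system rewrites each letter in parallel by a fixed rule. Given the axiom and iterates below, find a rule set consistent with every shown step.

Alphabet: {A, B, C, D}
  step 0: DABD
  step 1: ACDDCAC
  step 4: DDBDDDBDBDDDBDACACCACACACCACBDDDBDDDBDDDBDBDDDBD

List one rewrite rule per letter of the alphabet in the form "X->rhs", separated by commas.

A->DD, B->C, C->BD, D->AC

  step 0 ⇒ step 1: DABD ⇒ AC·DD·C·AC
    A ↦ DD
    B ↦ C
    D ↦ AC
    C ↦ BD  (constrained at step 1)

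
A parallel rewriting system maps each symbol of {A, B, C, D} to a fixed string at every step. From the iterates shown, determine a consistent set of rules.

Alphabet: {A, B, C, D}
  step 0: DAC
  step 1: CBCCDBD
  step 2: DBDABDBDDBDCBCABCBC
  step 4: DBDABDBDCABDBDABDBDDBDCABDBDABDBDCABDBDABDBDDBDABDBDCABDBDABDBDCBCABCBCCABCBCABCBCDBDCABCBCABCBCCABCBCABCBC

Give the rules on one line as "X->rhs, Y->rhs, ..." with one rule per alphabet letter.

  step 1 ⇒ step 2: CBCCDBD ⇒ DBD·AB·DBD·DBD·CBC·AB·CBC
    B ↦ AB
    C ↦ DBD
    D ↦ CBC
  step 0 ⇒ step 1: DAC ⇒ CBC·C·DBD
    A ↦ C

A->C, B->AB, C->DBD, D->CBC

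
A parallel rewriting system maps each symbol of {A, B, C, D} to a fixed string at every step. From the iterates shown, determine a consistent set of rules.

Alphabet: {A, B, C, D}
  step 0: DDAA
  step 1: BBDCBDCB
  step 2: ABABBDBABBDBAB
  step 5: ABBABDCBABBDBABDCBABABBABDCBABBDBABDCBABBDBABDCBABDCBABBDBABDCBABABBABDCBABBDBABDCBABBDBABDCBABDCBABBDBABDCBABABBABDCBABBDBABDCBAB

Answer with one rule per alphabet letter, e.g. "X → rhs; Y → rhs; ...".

  step 1 ⇒ step 2: BBDCBDCB ⇒ AB·AB·B·DB·AB·B·DB·AB
    B ↦ AB
    C ↦ DB
    D ↦ B
  step 0 ⇒ step 1: DDAA ⇒ B·B·DCB·DCB
    A ↦ DCB

A->DCB, B->AB, C->DB, D->B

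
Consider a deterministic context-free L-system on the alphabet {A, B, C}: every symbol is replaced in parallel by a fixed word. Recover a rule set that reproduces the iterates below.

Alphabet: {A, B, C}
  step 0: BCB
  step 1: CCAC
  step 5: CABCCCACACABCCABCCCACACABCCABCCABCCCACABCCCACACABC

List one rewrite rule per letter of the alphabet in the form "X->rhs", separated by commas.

  step 0 ⇒ step 1: BCB ⇒ C·CA·C
    B ↦ C
    C ↦ CA
    A ↦ BC  (constrained at step 1)

A->BC, B->C, C->CA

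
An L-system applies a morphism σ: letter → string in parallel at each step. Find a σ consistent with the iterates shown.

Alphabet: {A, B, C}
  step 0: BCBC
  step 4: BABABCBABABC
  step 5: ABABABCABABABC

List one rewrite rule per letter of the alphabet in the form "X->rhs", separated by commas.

A->B, B->A, C->BC

  step 4 ⇒ step 5: BABABCBABABC ⇒ A·B·A·B·A·BC·A·B·A·B·A·BC
    A ↦ B
    B ↦ A
    C ↦ BC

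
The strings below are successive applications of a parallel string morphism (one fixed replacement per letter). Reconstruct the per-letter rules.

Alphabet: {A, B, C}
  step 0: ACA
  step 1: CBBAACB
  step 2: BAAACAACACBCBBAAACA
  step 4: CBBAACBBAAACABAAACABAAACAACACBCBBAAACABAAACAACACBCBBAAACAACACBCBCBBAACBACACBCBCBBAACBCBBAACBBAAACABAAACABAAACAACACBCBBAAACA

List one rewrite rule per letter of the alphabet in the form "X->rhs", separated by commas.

  step 1 ⇒ step 2: CBBAACB ⇒ BAA·ACA·ACA·CB·CB·BAA·ACA
    A ↦ CB
    B ↦ ACA
    C ↦ BAA

A->CB, B->ACA, C->BAA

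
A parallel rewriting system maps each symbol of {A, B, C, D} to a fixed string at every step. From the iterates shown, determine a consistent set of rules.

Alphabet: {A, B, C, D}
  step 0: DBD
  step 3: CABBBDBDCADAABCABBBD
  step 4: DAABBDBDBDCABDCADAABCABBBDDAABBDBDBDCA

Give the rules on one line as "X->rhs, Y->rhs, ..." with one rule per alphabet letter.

A->B, B->BD, C->DAA, D->CA

  step 3 ⇒ step 4: CABBBDBDCADAABCABBBD ⇒ DAA·B·BD·BD·BD·CA·BD·CA·DAA·B·CA·B·B·BD·DAA·B·BD·BD·BD·CA
    A ↦ B
    B ↦ BD
    C ↦ DAA
    D ↦ CA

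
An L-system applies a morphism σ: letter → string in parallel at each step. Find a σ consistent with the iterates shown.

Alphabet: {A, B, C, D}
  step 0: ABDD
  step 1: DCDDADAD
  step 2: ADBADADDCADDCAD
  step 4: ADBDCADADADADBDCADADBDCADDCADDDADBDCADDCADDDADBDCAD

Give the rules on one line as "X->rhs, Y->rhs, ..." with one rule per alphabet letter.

A->DC, B->DD, C->B, D->AD

  step 1 ⇒ step 2: DCDDADAD ⇒ AD·B·AD·AD·DC·AD·DC·AD
    A ↦ DC
    C ↦ B
    D ↦ AD
  step 0 ⇒ step 1: ABDD ⇒ DC·DD·AD·AD
    B ↦ DD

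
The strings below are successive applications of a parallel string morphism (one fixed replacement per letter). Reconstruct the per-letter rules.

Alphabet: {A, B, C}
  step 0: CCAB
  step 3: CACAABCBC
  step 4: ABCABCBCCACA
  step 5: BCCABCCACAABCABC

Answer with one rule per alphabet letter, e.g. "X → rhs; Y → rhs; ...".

A->BC, B->C, C->A

  step 4 ⇒ step 5: ABCABCBCCACA ⇒ BC·C·A·BC·C·A·C·A·A·BC·A·BC
    A ↦ BC
    B ↦ C
    C ↦ A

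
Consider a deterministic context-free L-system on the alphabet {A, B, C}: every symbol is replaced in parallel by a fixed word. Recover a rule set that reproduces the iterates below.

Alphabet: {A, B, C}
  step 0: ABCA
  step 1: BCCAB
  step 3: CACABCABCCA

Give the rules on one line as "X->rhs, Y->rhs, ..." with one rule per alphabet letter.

A->B, B->C, C->CA

  step 0 ⇒ step 1: ABCA ⇒ B·C·CA·B
    A ↦ B
    B ↦ C
    C ↦ CA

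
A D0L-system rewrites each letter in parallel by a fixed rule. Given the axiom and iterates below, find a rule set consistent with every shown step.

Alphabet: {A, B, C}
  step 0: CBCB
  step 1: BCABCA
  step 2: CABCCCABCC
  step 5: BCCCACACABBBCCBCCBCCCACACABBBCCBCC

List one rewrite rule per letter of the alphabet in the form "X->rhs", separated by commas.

A->CC, B->CA, C->B

  step 1 ⇒ step 2: BCABCA ⇒ CA·B·CC·CA·B·CC
    A ↦ CC
    B ↦ CA
    C ↦ B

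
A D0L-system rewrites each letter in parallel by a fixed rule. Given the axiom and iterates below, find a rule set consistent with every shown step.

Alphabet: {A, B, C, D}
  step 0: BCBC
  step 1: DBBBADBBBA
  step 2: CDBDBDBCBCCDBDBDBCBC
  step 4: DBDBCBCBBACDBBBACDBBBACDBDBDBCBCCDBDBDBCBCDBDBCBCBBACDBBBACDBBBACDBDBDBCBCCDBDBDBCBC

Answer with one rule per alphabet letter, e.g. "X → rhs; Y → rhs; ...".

A->CBC, B->DB, C->BBA, D->C

  step 1 ⇒ step 2: DBBBADBBBA ⇒ C·DB·DB·DB·CBC·C·DB·DB·DB·CBC
    A ↦ CBC
    B ↦ DB
    D ↦ C
  step 0 ⇒ step 1: BCBC ⇒ DB·BBA·DB·BBA
    C ↦ BBA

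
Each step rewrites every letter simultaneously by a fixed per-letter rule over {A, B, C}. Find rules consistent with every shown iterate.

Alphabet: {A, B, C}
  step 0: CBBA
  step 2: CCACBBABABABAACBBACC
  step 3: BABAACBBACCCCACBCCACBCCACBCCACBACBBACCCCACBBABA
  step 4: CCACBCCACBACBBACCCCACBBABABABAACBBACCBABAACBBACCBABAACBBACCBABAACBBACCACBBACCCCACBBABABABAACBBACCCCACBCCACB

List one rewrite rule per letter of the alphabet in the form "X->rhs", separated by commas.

  step 3 ⇒ step 4: BABAACBBACCCCACBCCACBCCACBCCACBACBBACCCCACBBABA ⇒ CC·ACB·CC·ACB·ACB·BA·CC·CC·ACB·BA·BA·BA·BA·ACB·BA·CC·BA·BA·ACB·BA·CC·BA·BA·ACB·BA·CC·BA·BA·ACB·BA·CC·ACB·BA·CC·CC·ACB·BA·BA·BA·BA·ACB·BA·CC·CC·ACB·CC·ACB
    A ↦ ACB
    B ↦ CC
    C ↦ BA

A->ACB, B->CC, C->BA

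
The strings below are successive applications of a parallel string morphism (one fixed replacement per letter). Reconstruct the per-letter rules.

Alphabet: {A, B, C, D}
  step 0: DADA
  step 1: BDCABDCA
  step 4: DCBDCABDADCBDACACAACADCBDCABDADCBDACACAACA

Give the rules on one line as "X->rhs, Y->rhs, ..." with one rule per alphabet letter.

  step 0 ⇒ step 1: DADA ⇒ BD·CA·BD·CA
    A ↦ CA
    D ↦ BD
    B ↦ DC  (constrained at step 1)
    C ↦ A  (constrained at step 1)

A->CA, B->DC, C->A, D->BD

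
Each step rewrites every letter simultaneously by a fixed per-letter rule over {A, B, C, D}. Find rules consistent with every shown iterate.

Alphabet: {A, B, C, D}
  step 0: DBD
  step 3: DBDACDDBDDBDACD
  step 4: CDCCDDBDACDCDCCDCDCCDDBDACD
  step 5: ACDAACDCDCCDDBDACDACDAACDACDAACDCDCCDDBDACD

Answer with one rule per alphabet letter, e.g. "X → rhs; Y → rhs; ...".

  step 4 ⇒ step 5: CDCCDDBDACDCDCCDCDCCDDBDACD ⇒ A·CD·A·A·CD·CD·C·CD·DBD·A·CD·A·CD·A·A·CD·A·CD·A·A·CD·CD·C·CD·DBD·A·CD
    A ↦ DBD
    B ↦ C
    C ↦ A
    D ↦ CD

A->DBD, B->C, C->A, D->CD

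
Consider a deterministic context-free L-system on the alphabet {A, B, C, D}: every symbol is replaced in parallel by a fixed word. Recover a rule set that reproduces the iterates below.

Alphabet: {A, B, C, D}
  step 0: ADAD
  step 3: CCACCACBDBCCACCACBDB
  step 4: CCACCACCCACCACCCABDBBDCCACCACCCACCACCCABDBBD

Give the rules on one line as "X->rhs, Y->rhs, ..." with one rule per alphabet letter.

  step 3 ⇒ step 4: CCACCACBDBCCACCACBDB ⇒ CCA·CCA·C·CCA·CCA·C·CCA·BD·B·BD·CCA·CCA·C·CCA·CCA·C·CCA·BD·B·BD
    A ↦ C
    B ↦ BD
    C ↦ CCA
    D ↦ B

A->C, B->BD, C->CCA, D->B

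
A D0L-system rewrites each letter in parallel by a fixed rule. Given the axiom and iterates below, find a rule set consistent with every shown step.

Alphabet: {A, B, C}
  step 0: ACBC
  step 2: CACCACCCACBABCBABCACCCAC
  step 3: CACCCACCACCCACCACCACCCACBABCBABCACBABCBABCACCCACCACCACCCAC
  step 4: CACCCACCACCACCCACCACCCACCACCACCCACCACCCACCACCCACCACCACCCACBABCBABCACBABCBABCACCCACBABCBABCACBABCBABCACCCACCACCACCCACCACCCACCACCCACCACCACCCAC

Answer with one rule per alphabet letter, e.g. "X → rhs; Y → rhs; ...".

  step 3 ⇒ step 4: CACCCACCACCCACCACCACCCACBABCBABCACBABCBABCACCCACCACCACCCAC ⇒ CAC·C·CAC·CAC·CAC·C·CAC·CAC·C·CAC·CAC·CAC·C·CAC·CAC·C·CAC·CAC·C·CAC·CAC·CAC·C·CAC·BAB·C·BAB·CAC·BAB·C·BAB·CAC·C·CAC·BAB·C·BAB·CAC·BAB·C·BAB·CAC·C·CAC·CAC·CAC·C·CAC·CAC·C·CAC·CAC·C·CAC·CAC·CAC·C·CAC
    A ↦ C
    B ↦ BAB
    C ↦ CAC

A->C, B->BAB, C->CAC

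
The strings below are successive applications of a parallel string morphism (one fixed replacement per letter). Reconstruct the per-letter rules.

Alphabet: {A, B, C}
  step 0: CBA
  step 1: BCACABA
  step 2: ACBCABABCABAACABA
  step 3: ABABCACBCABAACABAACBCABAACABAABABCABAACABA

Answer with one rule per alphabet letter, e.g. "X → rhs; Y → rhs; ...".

A->ABA, B->AC, C->BC

  step 2 ⇒ step 3: ACBCABABCABAACABA ⇒ ABA·BC·AC·BC·ABA·AC·ABA·AC·BC·ABA·AC·ABA·ABA·BC·ABA·AC·ABA
    A ↦ ABA
    B ↦ AC
    C ↦ BC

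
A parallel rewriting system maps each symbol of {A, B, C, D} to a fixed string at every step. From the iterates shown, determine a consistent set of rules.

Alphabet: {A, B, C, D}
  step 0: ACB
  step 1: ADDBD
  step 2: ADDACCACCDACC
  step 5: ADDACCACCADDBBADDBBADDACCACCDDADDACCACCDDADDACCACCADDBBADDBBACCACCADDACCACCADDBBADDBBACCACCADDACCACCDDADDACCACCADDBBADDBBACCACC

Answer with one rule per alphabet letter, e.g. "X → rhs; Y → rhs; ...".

  step 1 ⇒ step 2: ADDBD ⇒ ADD·ACC·ACC·D·ACC
    A ↦ ADD
    B ↦ D
    D ↦ ACC
  step 0 ⇒ step 1: ACB ⇒ ADD·B·D
    C ↦ B

A->ADD, B->D, C->B, D->ACC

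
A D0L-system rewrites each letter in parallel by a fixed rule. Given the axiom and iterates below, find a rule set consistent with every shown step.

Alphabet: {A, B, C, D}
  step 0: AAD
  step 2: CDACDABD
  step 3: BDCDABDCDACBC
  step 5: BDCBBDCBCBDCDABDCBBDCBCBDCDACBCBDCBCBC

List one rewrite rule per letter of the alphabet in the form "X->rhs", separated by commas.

A->DA, B->CB, C->BD, D->C

  step 2 ⇒ step 3: CDACDABD ⇒ BD·C·DA·BD·C·DA·CB·C
    A ↦ DA
    B ↦ CB
    C ↦ BD
    D ↦ C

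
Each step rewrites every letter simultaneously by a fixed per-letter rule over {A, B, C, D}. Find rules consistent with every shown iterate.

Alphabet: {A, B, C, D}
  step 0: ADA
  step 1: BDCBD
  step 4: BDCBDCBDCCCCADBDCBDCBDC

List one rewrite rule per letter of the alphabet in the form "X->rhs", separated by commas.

A->BD, B->CC, C->AD, D->C

  step 0 ⇒ step 1: ADA ⇒ BD·C·BD
    A ↦ BD
    D ↦ C
    B ↦ CC  (constrained at step 1)
    C ↦ AD  (constrained at step 1)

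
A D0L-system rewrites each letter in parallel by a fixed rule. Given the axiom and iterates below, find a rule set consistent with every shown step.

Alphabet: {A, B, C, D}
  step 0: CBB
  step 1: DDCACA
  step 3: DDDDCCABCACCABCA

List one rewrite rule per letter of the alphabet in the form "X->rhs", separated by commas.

A->AB, B->CA, C->DD, D->C

  step 0 ⇒ step 1: CBB ⇒ DD·CA·CA
    B ↦ CA
    C ↦ DD
    A ↦ AB  (constrained at step 1)
    D ↦ C  (constrained at step 1)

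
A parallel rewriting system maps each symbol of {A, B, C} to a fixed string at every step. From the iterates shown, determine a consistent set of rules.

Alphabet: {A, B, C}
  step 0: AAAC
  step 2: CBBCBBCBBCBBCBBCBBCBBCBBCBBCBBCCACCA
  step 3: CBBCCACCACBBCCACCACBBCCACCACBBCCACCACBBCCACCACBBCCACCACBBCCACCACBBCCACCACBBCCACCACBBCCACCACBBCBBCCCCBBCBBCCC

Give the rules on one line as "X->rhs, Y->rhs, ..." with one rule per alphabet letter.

  step 2 ⇒ step 3: CBBCBBCBBCBBCBBCBBCBBCBBCBBCBBCCACCA ⇒ CBB·CCA·CCA·CBB·CCA·CCA·CBB·CCA·CCA·CBB·CCA·CCA·CBB·CCA·CCA·CBB·CCA·CCA·CBB·CCA·CCA·CBB·CCA·CCA·CBB·CCA·CCA·CBB·CCA·CCA·CBB·CBB·CCC·CBB·CBB·CCC
    A ↦ CCC
    B ↦ CCA
    C ↦ CBB

A->CCC, B->CCA, C->CBB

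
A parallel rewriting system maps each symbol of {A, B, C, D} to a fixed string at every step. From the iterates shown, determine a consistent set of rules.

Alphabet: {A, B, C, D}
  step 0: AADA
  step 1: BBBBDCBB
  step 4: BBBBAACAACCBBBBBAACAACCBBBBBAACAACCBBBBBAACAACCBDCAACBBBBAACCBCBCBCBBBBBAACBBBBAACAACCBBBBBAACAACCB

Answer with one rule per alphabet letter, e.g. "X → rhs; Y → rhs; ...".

  step 0 ⇒ step 1: AADA ⇒ BB·BB·DC·BB
    A ↦ BB
    D ↦ DC
    B ↦ CB  (constrained at step 1)
    C ↦ AAC  (constrained at step 1)

A->BB, B->CB, C->AAC, D->DC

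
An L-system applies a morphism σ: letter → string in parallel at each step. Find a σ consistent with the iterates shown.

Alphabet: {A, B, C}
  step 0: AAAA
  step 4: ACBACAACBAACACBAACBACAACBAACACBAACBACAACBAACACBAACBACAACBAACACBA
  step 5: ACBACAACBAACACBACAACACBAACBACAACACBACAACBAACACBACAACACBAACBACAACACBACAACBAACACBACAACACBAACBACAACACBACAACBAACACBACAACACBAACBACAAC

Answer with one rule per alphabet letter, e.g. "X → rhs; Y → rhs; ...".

A->AC, B->CA, C->BA

  step 4 ⇒ step 5: ACBACAACBAACACBAACBACAACBAACACBAACBACAACBAACACBAACBACAACBAACACBA ⇒ AC·BA·CA·AC·BA·AC·AC·BA·CA·AC·AC·BA·AC·BA·CA·AC·AC·BA·CA·AC·BA·AC·AC·BA·CA·AC·AC·BA·AC·BA·CA·AC·AC·BA·CA·AC·BA·AC·AC·BA·CA·AC·AC·BA·AC·BA·CA·AC·AC·BA·CA·AC·BA·AC·AC·BA·CA·AC·AC·BA·AC·BA·CA·AC
    A ↦ AC
    B ↦ CA
    C ↦ BA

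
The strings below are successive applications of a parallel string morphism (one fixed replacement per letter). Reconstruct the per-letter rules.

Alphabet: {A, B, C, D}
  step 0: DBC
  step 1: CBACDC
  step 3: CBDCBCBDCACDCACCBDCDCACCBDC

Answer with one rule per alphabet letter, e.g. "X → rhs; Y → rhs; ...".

A->BCB, B->AC, C->DC, D->CB

  step 0 ⇒ step 1: DBC ⇒ CB·AC·DC
    B ↦ AC
    C ↦ DC
    D ↦ CB
    A ↦ BCB  (constrained at step 1)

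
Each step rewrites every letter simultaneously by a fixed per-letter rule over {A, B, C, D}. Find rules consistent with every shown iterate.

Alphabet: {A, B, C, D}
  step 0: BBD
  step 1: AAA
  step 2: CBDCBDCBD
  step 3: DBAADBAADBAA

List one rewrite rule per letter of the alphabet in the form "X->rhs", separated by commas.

A->CBD, B->A, C->DB, D->A

  step 2 ⇒ step 3: CBDCBDCBD ⇒ DB·A·A·DB·A·A·DB·A·A
    B ↦ A
    C ↦ DB
    D ↦ A
  step 1 ⇒ step 2: AAA ⇒ CBD·CBD·CBD
    A ↦ CBD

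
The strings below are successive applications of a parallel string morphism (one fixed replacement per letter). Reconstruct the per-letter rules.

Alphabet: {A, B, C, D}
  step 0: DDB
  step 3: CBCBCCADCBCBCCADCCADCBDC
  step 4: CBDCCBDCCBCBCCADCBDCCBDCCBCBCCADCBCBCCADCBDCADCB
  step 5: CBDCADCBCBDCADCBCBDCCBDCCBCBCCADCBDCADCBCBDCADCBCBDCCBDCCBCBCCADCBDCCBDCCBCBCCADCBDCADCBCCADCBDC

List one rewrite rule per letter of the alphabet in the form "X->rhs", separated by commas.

  step 4 ⇒ step 5: CBDCCBDCCBCBCCADCBDCCBDCCBCBCCADCBCBCCADCBDCADCB ⇒ CB·DC·AD·CB·CB·DC·AD·CB·CB·DC·CB·DC·CB·CB·CC·AD·CB·DC·AD·CB·CB·DC·AD·CB·CB·DC·CB·DC·CB·CB·CC·AD·CB·DC·CB·DC·CB·CB·CC·AD·CB·DC·AD·CB·CC·AD·CB·DC
    A ↦ CC
    B ↦ DC
    C ↦ CB
    D ↦ AD

A->CC, B->DC, C->CB, D->AD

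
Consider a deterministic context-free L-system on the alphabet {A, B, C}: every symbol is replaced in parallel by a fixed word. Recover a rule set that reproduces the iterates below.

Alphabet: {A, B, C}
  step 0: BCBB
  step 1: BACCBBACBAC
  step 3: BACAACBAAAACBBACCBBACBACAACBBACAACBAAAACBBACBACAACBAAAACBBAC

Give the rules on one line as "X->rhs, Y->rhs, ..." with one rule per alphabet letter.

A->AA, B->BAC, C->CB

  step 0 ⇒ step 1: BCBB ⇒ BAC·CB·BAC·BAC
    B ↦ BAC
    C ↦ CB
    A ↦ AA  (constrained at step 1)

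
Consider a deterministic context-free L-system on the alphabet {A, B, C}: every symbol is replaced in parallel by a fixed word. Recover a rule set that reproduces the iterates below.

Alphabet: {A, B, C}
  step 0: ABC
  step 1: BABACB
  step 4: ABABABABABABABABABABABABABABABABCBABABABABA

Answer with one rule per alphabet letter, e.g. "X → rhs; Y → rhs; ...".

  step 0 ⇒ step 1: ABC ⇒ BAB·A·CB
    A ↦ BAB
    B ↦ A
    C ↦ CB

A->BAB, B->A, C->CB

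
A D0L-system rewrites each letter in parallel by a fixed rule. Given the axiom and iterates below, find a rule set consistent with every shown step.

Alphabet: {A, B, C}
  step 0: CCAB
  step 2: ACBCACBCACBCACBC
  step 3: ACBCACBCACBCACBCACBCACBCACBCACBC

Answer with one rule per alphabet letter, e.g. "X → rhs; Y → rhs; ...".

  step 2 ⇒ step 3: ACBCACBCACBCACBC ⇒ AC·BC·AC·BC·AC·BC·AC·BC·AC·BC·AC·BC·AC·BC·AC·BC
    A ↦ AC
    B ↦ AC
    C ↦ BC

A->AC, B->AC, C->BC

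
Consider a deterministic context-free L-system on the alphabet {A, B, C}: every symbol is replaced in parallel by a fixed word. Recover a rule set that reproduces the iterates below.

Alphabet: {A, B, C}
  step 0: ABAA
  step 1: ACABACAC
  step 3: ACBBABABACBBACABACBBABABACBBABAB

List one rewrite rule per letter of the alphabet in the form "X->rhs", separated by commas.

A->AC, B->AB, C->BB

  step 0 ⇒ step 1: ABAA ⇒ AC·AB·AC·AC
    A ↦ AC
    B ↦ AB
    C ↦ BB  (constrained at step 1)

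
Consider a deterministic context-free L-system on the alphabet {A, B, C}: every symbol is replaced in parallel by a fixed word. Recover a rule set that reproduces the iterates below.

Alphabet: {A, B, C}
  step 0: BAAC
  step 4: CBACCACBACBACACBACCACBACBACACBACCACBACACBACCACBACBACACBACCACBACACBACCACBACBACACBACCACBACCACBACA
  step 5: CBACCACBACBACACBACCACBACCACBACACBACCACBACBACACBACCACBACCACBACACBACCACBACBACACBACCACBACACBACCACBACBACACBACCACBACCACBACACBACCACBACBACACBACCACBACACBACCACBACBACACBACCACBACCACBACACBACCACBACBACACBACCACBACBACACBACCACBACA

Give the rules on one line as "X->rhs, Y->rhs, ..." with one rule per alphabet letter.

  step 4 ⇒ step 5: CBACCACBACBACACBACCACBACBACACBACCACBACACBACCACBACBACACBACCACBACACBACCACBACBACACBACCACBACCACBACA ⇒ CBA·C·CA·CBA·CBA·CA·CBA·C·CA·CBA·C·CA·CBA·CA·CBA·C·CA·CBA·CBA·CA·CBA·C·CA·CBA·C·CA·CBA·CA·CBA·C·CA·CBA·CBA·CA·CBA·C·CA·CBA·CA·CBA·C·CA·CBA·CBA·CA·CBA·C·CA·CBA·C·CA·CBA·CA·CBA·C·CA·CBA·CBA·CA·CBA·C·CA·CBA·CA·CBA·C·CA·CBA·CBA·CA·CBA·C·CA·CBA·C·CA·CBA·CA·CBA·C·CA·CBA·CBA·CA·CBA·C·CA·CBA·CBA·CA·CBA·C·CA·CBA·CA
    A ↦ CA
    B ↦ C
    C ↦ CBA

A->CA, B->C, C->CBA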